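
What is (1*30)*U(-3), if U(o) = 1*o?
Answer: -90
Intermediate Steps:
U(o) = o
(1*30)*U(-3) = (1*30)*(-3) = 30*(-3) = -90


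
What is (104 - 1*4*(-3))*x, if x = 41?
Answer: 4756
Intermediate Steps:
(104 - 1*4*(-3))*x = (104 - 1*4*(-3))*41 = (104 - 4*(-3))*41 = (104 + 12)*41 = 116*41 = 4756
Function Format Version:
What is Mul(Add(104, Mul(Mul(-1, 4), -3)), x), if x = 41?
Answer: 4756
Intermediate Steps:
Mul(Add(104, Mul(Mul(-1, 4), -3)), x) = Mul(Add(104, Mul(Mul(-1, 4), -3)), 41) = Mul(Add(104, Mul(-4, -3)), 41) = Mul(Add(104, 12), 41) = Mul(116, 41) = 4756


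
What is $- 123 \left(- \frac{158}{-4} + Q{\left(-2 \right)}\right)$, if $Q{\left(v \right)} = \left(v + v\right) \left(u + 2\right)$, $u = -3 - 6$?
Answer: $- \frac{16605}{2} \approx -8302.5$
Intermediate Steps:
$u = -9$ ($u = -3 - 6 = -9$)
$Q{\left(v \right)} = - 14 v$ ($Q{\left(v \right)} = \left(v + v\right) \left(-9 + 2\right) = 2 v \left(-7\right) = - 14 v$)
$- 123 \left(- \frac{158}{-4} + Q{\left(-2 \right)}\right) = - 123 \left(- \frac{158}{-4} - -28\right) = - 123 \left(\left(-158\right) \left(- \frac{1}{4}\right) + 28\right) = - 123 \left(\frac{79}{2} + 28\right) = \left(-123\right) \frac{135}{2} = - \frac{16605}{2}$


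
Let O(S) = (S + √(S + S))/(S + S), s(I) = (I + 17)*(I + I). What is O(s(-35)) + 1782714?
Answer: 3565429/2 + √70/420 ≈ 1.7827e+6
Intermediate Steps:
s(I) = 2*I*(17 + I) (s(I) = (17 + I)*(2*I) = 2*I*(17 + I))
O(S) = (S + √2*√S)/(2*S) (O(S) = (S + √(2*S))/((2*S)) = (S + √2*√S)*(1/(2*S)) = (S + √2*√S)/(2*S))
O(s(-35)) + 1782714 = (½ + √2/(2*√(2*(-35)*(17 - 35)))) + 1782714 = (½ + √2/(2*√(2*(-35)*(-18)))) + 1782714 = (½ + √2/(2*√1260)) + 1782714 = (½ + √2*(√35/210)/2) + 1782714 = (½ + √70/420) + 1782714 = 3565429/2 + √70/420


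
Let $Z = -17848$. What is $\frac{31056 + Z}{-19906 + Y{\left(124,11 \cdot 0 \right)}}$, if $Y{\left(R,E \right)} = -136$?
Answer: $- \frac{6604}{10021} \approx -0.65902$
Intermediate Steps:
$\frac{31056 + Z}{-19906 + Y{\left(124,11 \cdot 0 \right)}} = \frac{31056 - 17848}{-19906 - 136} = \frac{13208}{-20042} = 13208 \left(- \frac{1}{20042}\right) = - \frac{6604}{10021}$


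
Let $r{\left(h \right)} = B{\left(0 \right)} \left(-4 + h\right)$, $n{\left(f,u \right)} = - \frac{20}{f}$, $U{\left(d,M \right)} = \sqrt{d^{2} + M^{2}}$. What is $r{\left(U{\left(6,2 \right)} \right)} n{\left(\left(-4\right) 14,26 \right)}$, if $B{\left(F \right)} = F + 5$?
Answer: $- \frac{50}{7} + \frac{25 \sqrt{10}}{7} \approx 4.151$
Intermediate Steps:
$U{\left(d,M \right)} = \sqrt{M^{2} + d^{2}}$
$B{\left(F \right)} = 5 + F$
$r{\left(h \right)} = -20 + 5 h$ ($r{\left(h \right)} = \left(5 + 0\right) \left(-4 + h\right) = 5 \left(-4 + h\right) = -20 + 5 h$)
$r{\left(U{\left(6,2 \right)} \right)} n{\left(\left(-4\right) 14,26 \right)} = \left(-20 + 5 \sqrt{2^{2} + 6^{2}}\right) \left(- \frac{20}{\left(-4\right) 14}\right) = \left(-20 + 5 \sqrt{4 + 36}\right) \left(- \frac{20}{-56}\right) = \left(-20 + 5 \sqrt{40}\right) \left(\left(-20\right) \left(- \frac{1}{56}\right)\right) = \left(-20 + 5 \cdot 2 \sqrt{10}\right) \frac{5}{14} = \left(-20 + 10 \sqrt{10}\right) \frac{5}{14} = - \frac{50}{7} + \frac{25 \sqrt{10}}{7}$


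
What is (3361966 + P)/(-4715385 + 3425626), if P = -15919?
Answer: -3346047/1289759 ≈ -2.5943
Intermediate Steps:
(3361966 + P)/(-4715385 + 3425626) = (3361966 - 15919)/(-4715385 + 3425626) = 3346047/(-1289759) = 3346047*(-1/1289759) = -3346047/1289759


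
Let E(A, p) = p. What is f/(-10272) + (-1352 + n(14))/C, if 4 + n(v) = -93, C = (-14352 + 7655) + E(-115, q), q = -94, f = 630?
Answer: 1767633/11626192 ≈ 0.15204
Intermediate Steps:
C = -6791 (C = (-14352 + 7655) - 94 = -6697 - 94 = -6791)
n(v) = -97 (n(v) = -4 - 93 = -97)
f/(-10272) + (-1352 + n(14))/C = 630/(-10272) + (-1352 - 97)/(-6791) = 630*(-1/10272) - 1449*(-1/6791) = -105/1712 + 1449/6791 = 1767633/11626192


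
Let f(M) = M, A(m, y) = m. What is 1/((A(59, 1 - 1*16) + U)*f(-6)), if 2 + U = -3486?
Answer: 1/20574 ≈ 4.8605e-5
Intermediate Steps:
U = -3488 (U = -2 - 3486 = -3488)
1/((A(59, 1 - 1*16) + U)*f(-6)) = 1/((59 - 3488)*(-6)) = -⅙/(-3429) = -1/3429*(-⅙) = 1/20574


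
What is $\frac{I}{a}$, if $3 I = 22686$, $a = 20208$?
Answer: $\frac{3781}{10104} \approx 0.37421$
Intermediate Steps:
$I = 7562$ ($I = \frac{1}{3} \cdot 22686 = 7562$)
$\frac{I}{a} = \frac{7562}{20208} = 7562 \cdot \frac{1}{20208} = \frac{3781}{10104}$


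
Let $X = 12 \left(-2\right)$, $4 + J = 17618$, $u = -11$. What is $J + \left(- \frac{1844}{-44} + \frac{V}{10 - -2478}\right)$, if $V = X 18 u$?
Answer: $\frac{60407399}{3421} \approx 17658.0$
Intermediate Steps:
$J = 17614$ ($J = -4 + 17618 = 17614$)
$X = -24$
$V = 4752$ ($V = \left(-24\right) 18 \left(-11\right) = \left(-432\right) \left(-11\right) = 4752$)
$J + \left(- \frac{1844}{-44} + \frac{V}{10 - -2478}\right) = 17614 + \left(- \frac{1844}{-44} + \frac{4752}{10 - -2478}\right) = 17614 + \left(\left(-1844\right) \left(- \frac{1}{44}\right) + \frac{4752}{10 + 2478}\right) = 17614 + \left(\frac{461}{11} + \frac{4752}{2488}\right) = 17614 + \left(\frac{461}{11} + 4752 \cdot \frac{1}{2488}\right) = 17614 + \left(\frac{461}{11} + \frac{594}{311}\right) = 17614 + \frac{149905}{3421} = \frac{60407399}{3421}$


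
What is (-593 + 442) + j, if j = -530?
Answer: -681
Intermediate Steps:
(-593 + 442) + j = (-593 + 442) - 530 = -151 - 530 = -681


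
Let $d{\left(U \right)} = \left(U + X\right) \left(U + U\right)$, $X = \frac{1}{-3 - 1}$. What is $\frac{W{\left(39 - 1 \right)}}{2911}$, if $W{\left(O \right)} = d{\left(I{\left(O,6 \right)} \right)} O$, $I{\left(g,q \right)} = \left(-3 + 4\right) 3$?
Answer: $\frac{627}{2911} \approx 0.21539$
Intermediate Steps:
$X = - \frac{1}{4}$ ($X = \frac{1}{-4} = - \frac{1}{4} \approx -0.25$)
$I{\left(g,q \right)} = 3$ ($I{\left(g,q \right)} = 1 \cdot 3 = 3$)
$d{\left(U \right)} = 2 U \left(- \frac{1}{4} + U\right)$ ($d{\left(U \right)} = \left(U - \frac{1}{4}\right) \left(U + U\right) = \left(- \frac{1}{4} + U\right) 2 U = 2 U \left(- \frac{1}{4} + U\right)$)
$W{\left(O \right)} = \frac{33 O}{2}$ ($W{\left(O \right)} = \frac{1}{2} \cdot 3 \left(-1 + 4 \cdot 3\right) O = \frac{1}{2} \cdot 3 \left(-1 + 12\right) O = \frac{1}{2} \cdot 3 \cdot 11 O = \frac{33 O}{2}$)
$\frac{W{\left(39 - 1 \right)}}{2911} = \frac{\frac{33}{2} \left(39 - 1\right)}{2911} = \frac{33 \left(39 - 1\right)}{2} \cdot \frac{1}{2911} = \frac{33}{2} \cdot 38 \cdot \frac{1}{2911} = 627 \cdot \frac{1}{2911} = \frac{627}{2911}$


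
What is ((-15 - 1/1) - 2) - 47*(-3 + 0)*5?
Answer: 687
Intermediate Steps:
((-15 - 1/1) - 2) - 47*(-3 + 0)*5 = ((-15 - 1*1) - 2) - (-141)*5 = ((-15 - 1) - 2) - 47*(-15) = (-16 - 2) + 705 = -18 + 705 = 687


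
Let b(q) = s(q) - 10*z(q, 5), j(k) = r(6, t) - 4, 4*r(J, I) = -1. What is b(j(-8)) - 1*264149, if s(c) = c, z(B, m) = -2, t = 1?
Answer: -1056533/4 ≈ -2.6413e+5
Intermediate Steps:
r(J, I) = -1/4 (r(J, I) = (1/4)*(-1) = -1/4)
j(k) = -17/4 (j(k) = -1/4 - 4 = -17/4)
b(q) = 20 + q (b(q) = q - 10*(-2) = q + 20 = 20 + q)
b(j(-8)) - 1*264149 = (20 - 17/4) - 1*264149 = 63/4 - 264149 = -1056533/4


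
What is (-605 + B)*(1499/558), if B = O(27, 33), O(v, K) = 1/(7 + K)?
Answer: -36274301/22320 ≈ -1625.2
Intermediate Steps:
B = 1/40 (B = 1/(7 + 33) = 1/40 ≈ 0.025000)
(-605 + B)*(1499/558) = (-605 + 1/40)*(1499/558) = -36274301/(40*558) = -24199/40*1499/558 = -36274301/22320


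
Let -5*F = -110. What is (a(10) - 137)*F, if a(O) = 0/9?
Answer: -3014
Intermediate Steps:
F = 22 (F = -1/5*(-110) = 22)
a(O) = 0 (a(O) = 0*(1/9) = 0)
(a(10) - 137)*F = (0 - 137)*22 = -137*22 = -3014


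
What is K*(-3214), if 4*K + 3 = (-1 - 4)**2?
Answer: -17677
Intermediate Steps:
K = 11/2 (K = -3/4 + (-1 - 4)**2/4 = -3/4 + (1/4)*(-5)**2 = -3/4 + (1/4)*25 = -3/4 + 25/4 = 11/2 ≈ 5.5000)
K*(-3214) = (11/2)*(-3214) = -17677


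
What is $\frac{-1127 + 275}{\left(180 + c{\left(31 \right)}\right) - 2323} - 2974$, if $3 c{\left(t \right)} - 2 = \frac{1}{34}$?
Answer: $- \frac{216594218}{72839} \approx -2973.6$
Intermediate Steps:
$c{\left(t \right)} = \frac{23}{34}$ ($c{\left(t \right)} = \frac{2}{3} + \frac{1}{3 \cdot 34} = \frac{2}{3} + \frac{1}{3} \cdot \frac{1}{34} = \frac{2}{3} + \frac{1}{102} = \frac{23}{34}$)
$\frac{-1127 + 275}{\left(180 + c{\left(31 \right)}\right) - 2323} - 2974 = \frac{-1127 + 275}{\left(180 + \frac{23}{34}\right) - 2323} - 2974 = - \frac{852}{\frac{6143}{34} - 2323} - 2974 = - \frac{852}{- \frac{72839}{34}} - 2974 = \left(-852\right) \left(- \frac{34}{72839}\right) - 2974 = \frac{28968}{72839} - 2974 = - \frac{216594218}{72839}$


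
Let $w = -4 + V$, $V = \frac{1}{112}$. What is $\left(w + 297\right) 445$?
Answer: $\frac{14603565}{112} \approx 1.3039 \cdot 10^{5}$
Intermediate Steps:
$V = \frac{1}{112} \approx 0.0089286$
$w = - \frac{447}{112}$ ($w = -4 + \frac{1}{112} = - \frac{447}{112} \approx -3.9911$)
$\left(w + 297\right) 445 = \left(- \frac{447}{112} + 297\right) 445 = \frac{32817}{112} \cdot 445 = \frac{14603565}{112}$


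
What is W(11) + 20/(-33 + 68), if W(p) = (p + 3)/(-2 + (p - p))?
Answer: -45/7 ≈ -6.4286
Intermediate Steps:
W(p) = -3/2 - p/2 (W(p) = (3 + p)/(-2 + 0) = (3 + p)/(-2) = (3 + p)*(-1/2) = -3/2 - p/2)
W(11) + 20/(-33 + 68) = (-3/2 - 1/2*11) + 20/(-33 + 68) = (-3/2 - 11/2) + 20/35 = -7 + 20*(1/35) = -7 + 4/7 = -45/7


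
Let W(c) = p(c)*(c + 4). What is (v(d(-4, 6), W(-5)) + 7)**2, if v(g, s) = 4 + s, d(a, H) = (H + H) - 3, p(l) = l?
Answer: 256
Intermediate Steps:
d(a, H) = -3 + 2*H (d(a, H) = 2*H - 3 = -3 + 2*H)
W(c) = c*(4 + c) (W(c) = c*(c + 4) = c*(4 + c))
(v(d(-4, 6), W(-5)) + 7)**2 = ((4 - 5*(4 - 5)) + 7)**2 = ((4 - 5*(-1)) + 7)**2 = ((4 + 5) + 7)**2 = (9 + 7)**2 = 16**2 = 256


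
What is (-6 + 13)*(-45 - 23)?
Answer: -476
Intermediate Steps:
(-6 + 13)*(-45 - 23) = 7*(-68) = -476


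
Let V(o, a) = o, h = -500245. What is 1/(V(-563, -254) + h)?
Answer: -1/500808 ≈ -1.9968e-6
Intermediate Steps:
1/(V(-563, -254) + h) = 1/(-563 - 500245) = 1/(-500808) = -1/500808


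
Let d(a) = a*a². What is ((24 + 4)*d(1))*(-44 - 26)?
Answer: -1960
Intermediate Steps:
d(a) = a³
((24 + 4)*d(1))*(-44 - 26) = ((24 + 4)*1³)*(-44 - 26) = (28*1)*(-70) = 28*(-70) = -1960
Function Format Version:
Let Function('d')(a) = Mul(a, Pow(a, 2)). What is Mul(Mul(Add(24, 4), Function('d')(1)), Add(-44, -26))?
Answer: -1960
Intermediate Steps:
Function('d')(a) = Pow(a, 3)
Mul(Mul(Add(24, 4), Function('d')(1)), Add(-44, -26)) = Mul(Mul(Add(24, 4), Pow(1, 3)), Add(-44, -26)) = Mul(Mul(28, 1), -70) = Mul(28, -70) = -1960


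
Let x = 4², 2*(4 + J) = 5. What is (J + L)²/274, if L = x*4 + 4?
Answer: 17689/1096 ≈ 16.140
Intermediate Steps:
J = -3/2 (J = -4 + (½)*5 = -4 + 5/2 = -3/2 ≈ -1.5000)
x = 16
L = 68 (L = 16*4 + 4 = 64 + 4 = 68)
(J + L)²/274 = (-3/2 + 68)²/274 = (133/2)²*(1/274) = (17689/4)*(1/274) = 17689/1096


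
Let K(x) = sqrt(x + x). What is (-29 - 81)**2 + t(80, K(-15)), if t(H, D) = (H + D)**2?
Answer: 18470 + 160*I*sqrt(30) ≈ 18470.0 + 876.36*I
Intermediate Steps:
K(x) = sqrt(2)*sqrt(x) (K(x) = sqrt(2*x) = sqrt(2)*sqrt(x))
t(H, D) = (D + H)**2
(-29 - 81)**2 + t(80, K(-15)) = (-29 - 81)**2 + (sqrt(2)*sqrt(-15) + 80)**2 = (-110)**2 + (sqrt(2)*(I*sqrt(15)) + 80)**2 = 12100 + (I*sqrt(30) + 80)**2 = 12100 + (80 + I*sqrt(30))**2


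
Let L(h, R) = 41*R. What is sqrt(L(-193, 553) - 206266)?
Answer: I*sqrt(183593) ≈ 428.48*I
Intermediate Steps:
sqrt(L(-193, 553) - 206266) = sqrt(41*553 - 206266) = sqrt(22673 - 206266) = sqrt(-183593) = I*sqrt(183593)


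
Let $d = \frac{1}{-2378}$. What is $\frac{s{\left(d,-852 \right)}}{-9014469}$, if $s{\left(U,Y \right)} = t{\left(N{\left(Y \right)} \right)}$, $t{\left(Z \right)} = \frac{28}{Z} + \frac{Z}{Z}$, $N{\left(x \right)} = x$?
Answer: $- \frac{206}{1920081897} \approx -1.0729 \cdot 10^{-7}$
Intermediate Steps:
$d = - \frac{1}{2378} \approx -0.00042052$
$t{\left(Z \right)} = 1 + \frac{28}{Z}$ ($t{\left(Z \right)} = \frac{28}{Z} + 1 = 1 + \frac{28}{Z}$)
$s{\left(U,Y \right)} = \frac{28 + Y}{Y}$
$\frac{s{\left(d,-852 \right)}}{-9014469} = \frac{\frac{1}{-852} \left(28 - 852\right)}{-9014469} = \left(- \frac{1}{852}\right) \left(-824\right) \left(- \frac{1}{9014469}\right) = \frac{206}{213} \left(- \frac{1}{9014469}\right) = - \frac{206}{1920081897}$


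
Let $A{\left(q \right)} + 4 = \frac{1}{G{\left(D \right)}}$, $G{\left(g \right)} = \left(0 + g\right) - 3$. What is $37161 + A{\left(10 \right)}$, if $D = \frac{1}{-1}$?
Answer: $\frac{148627}{4} \approx 37157.0$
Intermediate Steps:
$D = -1$
$G{\left(g \right)} = -3 + g$ ($G{\left(g \right)} = g - 3 = -3 + g$)
$A{\left(q \right)} = - \frac{17}{4}$ ($A{\left(q \right)} = -4 + \frac{1}{-3 - 1} = -4 + \frac{1}{-4} = -4 - \frac{1}{4} = - \frac{17}{4}$)
$37161 + A{\left(10 \right)} = 37161 - \frac{17}{4} = \frac{148627}{4}$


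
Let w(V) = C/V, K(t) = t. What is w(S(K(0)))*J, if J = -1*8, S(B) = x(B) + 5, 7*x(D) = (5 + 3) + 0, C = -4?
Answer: 224/43 ≈ 5.2093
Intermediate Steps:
x(D) = 8/7 (x(D) = ((5 + 3) + 0)/7 = (8 + 0)/7 = (⅐)*8 = 8/7)
S(B) = 43/7 (S(B) = 8/7 + 5 = 43/7)
w(V) = -4/V
J = -8
w(S(K(0)))*J = -4/43/7*(-8) = -4*7/43*(-8) = -28/43*(-8) = 224/43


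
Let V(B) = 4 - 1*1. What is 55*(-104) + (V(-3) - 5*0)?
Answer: -5717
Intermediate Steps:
V(B) = 3 (V(B) = 4 - 1 = 3)
55*(-104) + (V(-3) - 5*0) = 55*(-104) + (3 - 5*0) = -5720 + (3 + 0) = -5720 + 3 = -5717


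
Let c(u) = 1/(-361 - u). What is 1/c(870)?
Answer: -1231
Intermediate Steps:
1/c(870) = 1/(-1/(361 + 870)) = 1/(-1/1231) = -1231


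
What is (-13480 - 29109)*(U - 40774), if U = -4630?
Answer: 1933710956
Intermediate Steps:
(-13480 - 29109)*(U - 40774) = (-13480 - 29109)*(-4630 - 40774) = -42589*(-45404) = 1933710956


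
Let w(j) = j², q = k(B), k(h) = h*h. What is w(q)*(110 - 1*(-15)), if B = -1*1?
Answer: 125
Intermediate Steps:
B = -1
k(h) = h²
q = 1 (q = (-1)² = 1)
w(q)*(110 - 1*(-15)) = 1²*(110 - 1*(-15)) = 1*(110 + 15) = 1*125 = 125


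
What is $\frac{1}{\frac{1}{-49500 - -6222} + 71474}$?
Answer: $\frac{43278}{3093251771} \approx 1.3991 \cdot 10^{-5}$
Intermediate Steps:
$\frac{1}{\frac{1}{-49500 - -6222} + 71474} = \frac{1}{\frac{1}{-49500 + 6222} + 71474} = \frac{1}{\frac{1}{-43278} + 71474} = \frac{1}{- \frac{1}{43278} + 71474} = \frac{1}{\frac{3093251771}{43278}} = \frac{43278}{3093251771}$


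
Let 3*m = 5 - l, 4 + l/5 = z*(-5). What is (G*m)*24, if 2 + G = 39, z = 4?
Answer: 37000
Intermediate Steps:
G = 37 (G = -2 + 39 = 37)
l = -120 (l = -20 + 5*(4*(-5)) = -20 + 5*(-20) = -20 - 100 = -120)
m = 125/3 (m = (5 - 1*(-120))/3 = (5 + 120)/3 = (1/3)*125 = 125/3 ≈ 41.667)
(G*m)*24 = (37*(125/3))*24 = (4625/3)*24 = 37000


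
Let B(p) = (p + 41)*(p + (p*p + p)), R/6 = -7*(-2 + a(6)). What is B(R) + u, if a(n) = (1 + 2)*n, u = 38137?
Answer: -284063303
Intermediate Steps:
a(n) = 3*n
R = -672 (R = 6*(-7*(-2 + 3*6)) = 6*(-7*(-2 + 18)) = 6*(-7*16) = 6*(-112) = -672)
B(p) = (41 + p)*(p**2 + 2*p) (B(p) = (41 + p)*(p + (p**2 + p)) = (41 + p)*(p + (p + p**2)) = (41 + p)*(p**2 + 2*p))
B(R) + u = -672*(82 + (-672)**2 + 43*(-672)) + 38137 = -672*(82 + 451584 - 28896) + 38137 = -672*422770 + 38137 = -284101440 + 38137 = -284063303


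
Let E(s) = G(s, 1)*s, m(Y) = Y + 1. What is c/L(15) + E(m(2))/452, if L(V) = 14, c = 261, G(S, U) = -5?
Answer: 58881/3164 ≈ 18.610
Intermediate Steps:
m(Y) = 1 + Y
E(s) = -5*s
c/L(15) + E(m(2))/452 = 261/14 - 5*(1 + 2)/452 = 261*(1/14) - 5*3*(1/452) = 261/14 - 15*1/452 = 261/14 - 15/452 = 58881/3164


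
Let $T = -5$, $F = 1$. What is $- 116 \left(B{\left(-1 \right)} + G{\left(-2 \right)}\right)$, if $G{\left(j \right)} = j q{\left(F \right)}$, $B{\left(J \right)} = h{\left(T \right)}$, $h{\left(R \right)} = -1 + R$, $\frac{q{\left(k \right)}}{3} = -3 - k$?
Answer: $-2088$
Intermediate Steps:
$q{\left(k \right)} = -9 - 3 k$ ($q{\left(k \right)} = 3 \left(-3 - k\right) = -9 - 3 k$)
$B{\left(J \right)} = -6$ ($B{\left(J \right)} = -1 - 5 = -6$)
$G{\left(j \right)} = - 12 j$ ($G{\left(j \right)} = j \left(-9 - 3\right) = j \left(-12\right) = - 12 j$)
$- 116 \left(B{\left(-1 \right)} + G{\left(-2 \right)}\right) = - 116 \left(-6 - -24\right) = - 116 \left(-6 + 24\right) = \left(-116\right) 18 = -2088$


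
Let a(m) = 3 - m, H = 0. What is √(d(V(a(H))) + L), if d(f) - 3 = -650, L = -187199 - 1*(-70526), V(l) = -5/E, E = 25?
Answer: 2*I*√29330 ≈ 342.52*I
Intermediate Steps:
V(l) = -⅕ (V(l) = -5/25 = -5*1/25 = -⅕)
L = -116673 (L = -187199 + 70526 = -116673)
d(f) = -647 (d(f) = 3 - 650 = -647)
√(d(V(a(H))) + L) = √(-647 - 116673) = √(-117320) = 2*I*√29330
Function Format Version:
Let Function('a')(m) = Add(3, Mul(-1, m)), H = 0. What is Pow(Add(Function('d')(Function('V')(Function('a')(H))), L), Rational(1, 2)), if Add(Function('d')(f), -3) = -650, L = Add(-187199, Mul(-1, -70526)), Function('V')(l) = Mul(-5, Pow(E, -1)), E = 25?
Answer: Mul(2, I, Pow(29330, Rational(1, 2))) ≈ Mul(342.52, I)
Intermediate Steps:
Function('V')(l) = Rational(-1, 5) (Function('V')(l) = Mul(-5, Pow(25, -1)) = Mul(-5, Rational(1, 25)) = Rational(-1, 5))
L = -116673 (L = Add(-187199, 70526) = -116673)
Function('d')(f) = -647 (Function('d')(f) = Add(3, -650) = -647)
Pow(Add(Function('d')(Function('V')(Function('a')(H))), L), Rational(1, 2)) = Pow(Add(-647, -116673), Rational(1, 2)) = Pow(-117320, Rational(1, 2)) = Mul(2, I, Pow(29330, Rational(1, 2)))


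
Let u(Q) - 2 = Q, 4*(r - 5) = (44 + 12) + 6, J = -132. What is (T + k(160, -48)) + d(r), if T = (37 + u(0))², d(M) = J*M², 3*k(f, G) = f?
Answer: -161696/3 ≈ -53899.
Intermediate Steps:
r = 41/2 (r = 5 + ((44 + 12) + 6)/4 = 5 + (56 + 6)/4 = 5 + (¼)*62 = 5 + 31/2 = 41/2 ≈ 20.500)
u(Q) = 2 + Q
k(f, G) = f/3
d(M) = -132*M²
T = 1521 (T = (37 + (2 + 0))² = (37 + 2)² = 39² = 1521)
(T + k(160, -48)) + d(r) = (1521 + (⅓)*160) - 132*(41/2)² = (1521 + 160/3) - 132*1681/4 = 4723/3 - 55473 = -161696/3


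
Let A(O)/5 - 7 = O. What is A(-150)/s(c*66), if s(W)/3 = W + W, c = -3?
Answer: 65/108 ≈ 0.60185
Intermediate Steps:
A(O) = 35 + 5*O
s(W) = 6*W (s(W) = 3*(W + W) = 3*(2*W) = 6*W)
A(-150)/s(c*66) = (35 + 5*(-150))/((6*(-3*66))) = (35 - 750)/((6*(-198))) = -715/(-1188) = -715*(-1/1188) = 65/108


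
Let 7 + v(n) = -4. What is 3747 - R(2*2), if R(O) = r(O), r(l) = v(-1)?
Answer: 3758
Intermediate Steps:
v(n) = -11 (v(n) = -7 - 4 = -11)
r(l) = -11
R(O) = -11
3747 - R(2*2) = 3747 - 1*(-11) = 3747 + 11 = 3758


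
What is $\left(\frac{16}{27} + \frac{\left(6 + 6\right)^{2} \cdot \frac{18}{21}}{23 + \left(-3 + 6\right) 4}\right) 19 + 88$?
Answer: $\frac{1099832}{6615} \approx 166.26$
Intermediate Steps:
$\left(\frac{16}{27} + \frac{\left(6 + 6\right)^{2} \cdot \frac{18}{21}}{23 + \left(-3 + 6\right) 4}\right) 19 + 88 = \left(16 \cdot \frac{1}{27} + \frac{12^{2} \cdot 18 \cdot \frac{1}{21}}{23 + 3 \cdot 4}\right) 19 + 88 = \left(\frac{16}{27} + \frac{144 \cdot \frac{6}{7}}{23 + 12}\right) 19 + 88 = \left(\frac{16}{27} + \frac{864}{7 \cdot 35}\right) 19 + 88 = \left(\frac{16}{27} + \frac{864}{7} \cdot \frac{1}{35}\right) 19 + 88 = \left(\frac{16}{27} + \frac{864}{245}\right) 19 + 88 = \frac{27248}{6615} \cdot 19 + 88 = \frac{517712}{6615} + 88 = \frac{1099832}{6615}$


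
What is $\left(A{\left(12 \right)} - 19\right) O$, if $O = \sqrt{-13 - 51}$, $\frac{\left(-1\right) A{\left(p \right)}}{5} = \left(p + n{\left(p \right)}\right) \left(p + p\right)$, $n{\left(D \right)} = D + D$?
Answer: $- 34712 i \approx - 34712.0 i$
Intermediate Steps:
$n{\left(D \right)} = 2 D$
$A{\left(p \right)} = - 30 p^{2}$ ($A{\left(p \right)} = - 5 \left(p + 2 p\right) \left(p + p\right) = - 5 \cdot 3 p 2 p = - 5 \cdot 6 p^{2} = - 30 p^{2}$)
$O = 8 i$ ($O = \sqrt{-64} = 8 i \approx 8.0 i$)
$\left(A{\left(12 \right)} - 19\right) O = \left(- 30 \cdot 12^{2} - 19\right) 8 i = \left(\left(-30\right) 144 - 19\right) 8 i = \left(-4320 - 19\right) 8 i = - 4339 \cdot 8 i = - 34712 i$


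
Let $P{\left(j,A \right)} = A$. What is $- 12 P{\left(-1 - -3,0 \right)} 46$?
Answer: $0$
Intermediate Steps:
$- 12 P{\left(-1 - -3,0 \right)} 46 = \left(-12\right) 0 \cdot 46 = 0 \cdot 46 = 0$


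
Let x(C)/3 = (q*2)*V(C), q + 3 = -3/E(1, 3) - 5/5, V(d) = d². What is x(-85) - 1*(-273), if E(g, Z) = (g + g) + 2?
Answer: -411279/2 ≈ -2.0564e+5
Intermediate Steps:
E(g, Z) = 2 + 2*g (E(g, Z) = 2*g + 2 = 2 + 2*g)
q = -19/4 (q = -3 + (-3/(2 + 2*1) - 5/5) = -3 + (-3/(2 + 2) - 5*⅕) = -3 + (-3/4 - 1) = -3 + (-3*¼ - 1) = -3 + (-¾ - 1) = -3 - 7/4 = -19/4 ≈ -4.7500)
x(C) = -57*C²/2 (x(C) = 3*((-19/4*2)*C²) = 3*(-19*C²/2) = -57*C²/2)
x(-85) - 1*(-273) = -57/2*(-85)² - 1*(-273) = -57/2*7225 + 273 = -411825/2 + 273 = -411279/2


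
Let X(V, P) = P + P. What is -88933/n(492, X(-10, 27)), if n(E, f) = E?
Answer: -88933/492 ≈ -180.76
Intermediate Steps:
X(V, P) = 2*P
-88933/n(492, X(-10, 27)) = -88933/492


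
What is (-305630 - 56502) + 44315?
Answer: -317817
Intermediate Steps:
(-305630 - 56502) + 44315 = -362132 + 44315 = -317817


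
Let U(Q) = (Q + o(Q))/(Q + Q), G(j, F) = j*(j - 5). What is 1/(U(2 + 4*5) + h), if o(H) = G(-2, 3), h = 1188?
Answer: 11/13077 ≈ 0.00084117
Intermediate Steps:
G(j, F) = j*(-5 + j)
o(H) = 14 (o(H) = -2*(-5 - 2) = -2*(-7) = 14)
U(Q) = (14 + Q)/(2*Q) (U(Q) = (Q + 14)/(Q + Q) = (14 + Q)/((2*Q)) = (14 + Q)*(1/(2*Q)) = (14 + Q)/(2*Q))
1/(U(2 + 4*5) + h) = 1/((14 + (2 + 4*5))/(2*(2 + 4*5)) + 1188) = 1/((14 + (2 + 20))/(2*(2 + 20)) + 1188) = 1/((1/2)*(14 + 22)/22 + 1188) = 1/((1/2)*(1/22)*36 + 1188) = 1/(9/11 + 1188) = 1/(13077/11) = 11/13077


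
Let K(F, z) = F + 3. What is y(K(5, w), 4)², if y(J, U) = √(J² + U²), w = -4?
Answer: 80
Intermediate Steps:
K(F, z) = 3 + F
y(K(5, w), 4)² = (√((3 + 5)² + 4²))² = (√(8² + 16))² = (√(64 + 16))² = (√80)² = (4*√5)² = 80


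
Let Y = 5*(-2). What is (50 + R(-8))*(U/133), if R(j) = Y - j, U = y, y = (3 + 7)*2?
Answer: 960/133 ≈ 7.2180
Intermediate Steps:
y = 20 (y = 10*2 = 20)
U = 20
Y = -10
R(j) = -10 - j
(50 + R(-8))*(U/133) = (50 + (-10 - 1*(-8)))*(20/133) = (50 + (-10 + 8))*(20*(1/133)) = (50 - 2)*(20/133) = 48*(20/133) = 960/133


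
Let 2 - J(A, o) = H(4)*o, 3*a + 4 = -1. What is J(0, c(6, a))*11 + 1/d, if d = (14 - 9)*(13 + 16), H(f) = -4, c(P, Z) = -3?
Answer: -15949/145 ≈ -109.99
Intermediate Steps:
a = -5/3 (a = -4/3 + (⅓)*(-1) = -4/3 - ⅓ = -5/3 ≈ -1.6667)
d = 145 (d = 5*29 = 145)
J(A, o) = 2 + 4*o (J(A, o) = 2 - (-4)*o = 2 + 4*o)
J(0, c(6, a))*11 + 1/d = (2 + 4*(-3))*11 + 1/145 = (2 - 12)*11 + 1/145 = -10*11 + 1/145 = -110 + 1/145 = -15949/145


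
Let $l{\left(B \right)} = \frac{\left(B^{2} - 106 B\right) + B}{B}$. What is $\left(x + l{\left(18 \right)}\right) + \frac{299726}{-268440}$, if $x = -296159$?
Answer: $- \frac{39762287983}{134220} \approx -2.9625 \cdot 10^{5}$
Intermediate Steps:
$l{\left(B \right)} = \frac{B^{2} - 105 B}{B}$
$\left(x + l{\left(18 \right)}\right) + \frac{299726}{-268440} = \left(-296159 + \left(-105 + 18\right)\right) + \frac{299726}{-268440} = \left(-296159 - 87\right) + 299726 \left(- \frac{1}{268440}\right) = -296246 - \frac{149863}{134220} = - \frac{39762287983}{134220}$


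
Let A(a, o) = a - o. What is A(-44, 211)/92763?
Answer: -85/30921 ≈ -0.0027489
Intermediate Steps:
A(-44, 211)/92763 = (-44 - 1*211)/92763 = (-44 - 211)*(1/92763) = -255*1/92763 = -85/30921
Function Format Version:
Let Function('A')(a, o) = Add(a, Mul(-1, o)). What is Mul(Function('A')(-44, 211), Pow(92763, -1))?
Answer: Rational(-85, 30921) ≈ -0.0027489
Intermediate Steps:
Mul(Function('A')(-44, 211), Pow(92763, -1)) = Mul(Add(-44, Mul(-1, 211)), Pow(92763, -1)) = Mul(Add(-44, -211), Rational(1, 92763)) = Mul(-255, Rational(1, 92763)) = Rational(-85, 30921)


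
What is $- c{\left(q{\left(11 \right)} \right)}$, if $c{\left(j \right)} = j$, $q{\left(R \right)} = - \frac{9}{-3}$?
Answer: $-3$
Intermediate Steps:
$q{\left(R \right)} = 3$ ($q{\left(R \right)} = \left(-9\right) \left(- \frac{1}{3}\right) = 3$)
$- c{\left(q{\left(11 \right)} \right)} = \left(-1\right) 3 = -3$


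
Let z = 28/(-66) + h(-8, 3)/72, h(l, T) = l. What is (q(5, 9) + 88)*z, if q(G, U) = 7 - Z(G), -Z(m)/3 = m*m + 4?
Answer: -9646/99 ≈ -97.434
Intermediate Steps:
z = -53/99 (z = 28/(-66) - 8/72 = 28*(-1/66) - 8*1/72 = -14/33 - ⅑ = -53/99 ≈ -0.53535)
Z(m) = -12 - 3*m² (Z(m) = -3*(m*m + 4) = -3*(m² + 4) = -3*(4 + m²) = -12 - 3*m²)
q(G, U) = 19 + 3*G² (q(G, U) = 7 - (-12 - 3*G²) = 7 + (12 + 3*G²) = 19 + 3*G²)
(q(5, 9) + 88)*z = ((19 + 3*5²) + 88)*(-53/99) = ((19 + 3*25) + 88)*(-53/99) = ((19 + 75) + 88)*(-53/99) = (94 + 88)*(-53/99) = 182*(-53/99) = -9646/99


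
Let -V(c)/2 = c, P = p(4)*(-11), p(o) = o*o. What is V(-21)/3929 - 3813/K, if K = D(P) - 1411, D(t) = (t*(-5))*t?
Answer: 7181833/204689113 ≈ 0.035087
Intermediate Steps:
p(o) = o²
P = -176 (P = 4²*(-11) = 16*(-11) = -176)
D(t) = -5*t² (D(t) = (-5*t)*t = -5*t²)
V(c) = -2*c
K = -156291 (K = -5*(-176)² - 1411 = -5*30976 - 1411 = -154880 - 1411 = -156291)
V(-21)/3929 - 3813/K = -2*(-21)/3929 - 3813/(-156291) = 42*(1/3929) - 3813*(-1/156291) = 42/3929 + 1271/52097 = 7181833/204689113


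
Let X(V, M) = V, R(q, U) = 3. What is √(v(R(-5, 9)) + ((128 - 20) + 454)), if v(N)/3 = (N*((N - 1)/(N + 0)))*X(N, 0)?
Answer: 2*√145 ≈ 24.083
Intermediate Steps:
v(N) = 3*N*(-1 + N) (v(N) = 3*((N*((N - 1)/(N + 0)))*N) = 3*((N*((-1 + N)/N))*N) = 3*((-1 + N)*N) = 3*(N*(-1 + N)) = 3*N*(-1 + N))
√(v(R(-5, 9)) + ((128 - 20) + 454)) = √(3*3*(-1 + 3) + ((128 - 20) + 454)) = √(3*3*2 + (108 + 454)) = √(18 + 562) = √580 = 2*√145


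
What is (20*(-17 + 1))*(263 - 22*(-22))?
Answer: -239040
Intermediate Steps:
(20*(-17 + 1))*(263 - 22*(-22)) = (20*(-16))*(263 + 484) = -320*747 = -239040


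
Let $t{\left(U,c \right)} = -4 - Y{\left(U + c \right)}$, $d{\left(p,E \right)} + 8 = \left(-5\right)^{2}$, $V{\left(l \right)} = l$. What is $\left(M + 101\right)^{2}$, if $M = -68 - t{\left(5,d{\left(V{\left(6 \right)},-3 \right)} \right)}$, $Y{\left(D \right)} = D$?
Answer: $3481$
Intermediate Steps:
$d{\left(p,E \right)} = 17$ ($d{\left(p,E \right)} = -8 + \left(-5\right)^{2} = -8 + 25 = 17$)
$t{\left(U,c \right)} = -4 - U - c$ ($t{\left(U,c \right)} = -4 - \left(U + c\right) = -4 - U - c$)
$M = -42$ ($M = -68 - \left(-4 - 5 - 17\right) = -68 - -26 = -68 + 26 = -42$)
$\left(M + 101\right)^{2} = \left(-42 + 101\right)^{2} = 59^{2} = 3481$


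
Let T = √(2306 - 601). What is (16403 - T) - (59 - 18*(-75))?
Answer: 14994 - √1705 ≈ 14953.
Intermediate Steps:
T = √1705 ≈ 41.292
(16403 - T) - (59 - 18*(-75)) = (16403 - √1705) - (59 - 18*(-75)) = (16403 - √1705) - (59 + 1350) = (16403 - √1705) - 1*1409 = (16403 - √1705) - 1409 = 14994 - √1705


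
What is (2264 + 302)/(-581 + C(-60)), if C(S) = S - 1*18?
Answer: -2566/659 ≈ -3.8938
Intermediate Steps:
C(S) = -18 + S (C(S) = S - 18 = -18 + S)
(2264 + 302)/(-581 + C(-60)) = (2264 + 302)/(-581 + (-18 - 60)) = 2566/(-581 - 78) = 2566/(-659) = 2566*(-1/659) = -2566/659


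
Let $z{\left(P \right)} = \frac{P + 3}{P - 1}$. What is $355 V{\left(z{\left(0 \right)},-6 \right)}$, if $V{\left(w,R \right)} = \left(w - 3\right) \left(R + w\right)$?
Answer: $19170$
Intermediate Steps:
$z{\left(P \right)} = \frac{3 + P}{-1 + P}$
$V{\left(w,R \right)} = \left(-3 + w\right) \left(R + w\right)$
$355 V{\left(z{\left(0 \right)},-6 \right)} = 355 \left(\left(\frac{3 + 0}{-1 + 0}\right)^{2} - -18 - 3 \frac{3 + 0}{-1 + 0} - 6 \frac{3 + 0}{-1 + 0}\right) = 355 \left(\left(\frac{1}{-1} \cdot 3\right)^{2} + 18 - 3 \frac{1}{-1} \cdot 3 - 6 \frac{1}{-1} \cdot 3\right) = 355 \left(\left(\left(-1\right) 3\right)^{2} + 18 - 3 \left(\left(-1\right) 3\right) - 6 \left(\left(-1\right) 3\right)\right) = 355 \left(\left(-3\right)^{2} + 18 - -9 - -18\right) = 355 \left(9 + 18 + 9 + 18\right) = 355 \cdot 54 = 19170$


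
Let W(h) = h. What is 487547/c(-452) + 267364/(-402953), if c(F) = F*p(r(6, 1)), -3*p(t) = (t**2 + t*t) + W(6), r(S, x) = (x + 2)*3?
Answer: 189691008723/10199546336 ≈ 18.598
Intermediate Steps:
r(S, x) = 6 + 3*x (r(S, x) = (2 + x)*3 = 6 + 3*x)
p(t) = -2 - 2*t**2/3 (p(t) = -((t**2 + t*t) + 6)/3 = -((t**2 + t**2) + 6)/3 = -(2*t**2 + 6)/3 = -(6 + 2*t**2)/3 = -2 - 2*t**2/3)
c(F) = -56*F (c(F) = F*(-2 - 2*(6 + 3*1)**2/3) = F*(-2 - 2*(6 + 3)**2/3) = F*(-2 - 2/3*9**2) = F*(-2 - 2/3*81) = F*(-2 - 54) = F*(-56) = -56*F)
487547/c(-452) + 267364/(-402953) = 487547/((-56*(-452))) + 267364/(-402953) = 487547/25312 + 267364*(-1/402953) = 487547*(1/25312) - 267364/402953 = 487547/25312 - 267364/402953 = 189691008723/10199546336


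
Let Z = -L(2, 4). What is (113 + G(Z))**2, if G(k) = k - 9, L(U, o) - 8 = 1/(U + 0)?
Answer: 36481/4 ≈ 9120.3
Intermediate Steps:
L(U, o) = 8 + 1/U (L(U, o) = 8 + 1/(U + 0) = 8 + 1/U)
Z = -17/2 (Z = -(8 + 1/2) = -1*17/2 = -17/2 ≈ -8.5000)
G(k) = -9 + k
(113 + G(Z))**2 = (113 + (-9 - 17/2))**2 = (113 - 35/2)**2 = (191/2)**2 = 36481/4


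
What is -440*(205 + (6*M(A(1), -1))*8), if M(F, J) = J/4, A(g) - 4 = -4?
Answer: -84920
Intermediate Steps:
A(g) = 0 (A(g) = 4 - 4 = 0)
M(F, J) = J/4 (M(F, J) = J*(¼) = J/4)
-440*(205 + (6*M(A(1), -1))*8) = -440*(205 + (6*((¼)*(-1)))*8) = -440*(205 + (6*(-¼))*8) = -440*(205 - 3/2*8) = -440*(205 - 12) = -440*193 = -84920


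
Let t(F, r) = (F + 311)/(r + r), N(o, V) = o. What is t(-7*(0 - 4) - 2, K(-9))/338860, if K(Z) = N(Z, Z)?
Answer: -337/6099480 ≈ -5.5251e-5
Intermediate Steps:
K(Z) = Z
t(F, r) = (311 + F)/(2*r) (t(F, r) = (311 + F)/((2*r)) = (311 + F)*(1/(2*r)) = (311 + F)/(2*r))
t(-7*(0 - 4) - 2, K(-9))/338860 = ((½)*(311 + (-7*(0 - 4) - 2))/(-9))/338860 = ((½)*(-⅑)*(311 + (-7*(-4) - 2)))*(1/338860) = ((½)*(-⅑)*(311 + (28 - 2)))*(1/338860) = ((½)*(-⅑)*(311 + 26))*(1/338860) = ((½)*(-⅑)*337)*(1/338860) = -337/18*1/338860 = -337/6099480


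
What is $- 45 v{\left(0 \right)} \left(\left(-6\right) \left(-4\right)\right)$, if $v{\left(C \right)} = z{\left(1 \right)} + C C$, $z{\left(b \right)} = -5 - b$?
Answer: $6480$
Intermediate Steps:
$v{\left(C \right)} = -6 + C^{2}$ ($v{\left(C \right)} = \left(-5 - 1\right) + C C = \left(-5 - 1\right) + C^{2} = -6 + C^{2}$)
$- 45 v{\left(0 \right)} \left(\left(-6\right) \left(-4\right)\right) = - 45 \left(-6 + 0^{2}\right) \left(\left(-6\right) \left(-4\right)\right) = - 45 \left(-6 + 0\right) 24 = \left(-45\right) \left(-6\right) 24 = 270 \cdot 24 = 6480$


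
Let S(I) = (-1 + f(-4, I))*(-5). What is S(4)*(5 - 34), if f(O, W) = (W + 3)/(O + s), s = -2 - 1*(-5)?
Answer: -1160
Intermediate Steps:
s = 3 (s = -2 + 5 = 3)
f(O, W) = (3 + W)/(3 + O) (f(O, W) = (W + 3)/(O + 3) = (3 + W)/(3 + O))
S(I) = 20 + 5*I (S(I) = (-1 + (3 + I)/(3 - 4))*(-5) = (-1 + (3 + I)/(-1))*(-5) = (-1 - (3 + I))*(-5) = (-1 + (-3 - I))*(-5) = (-4 - I)*(-5) = 20 + 5*I)
S(4)*(5 - 34) = (20 + 5*4)*(5 - 34) = (20 + 20)*(-29) = 40*(-29) = -1160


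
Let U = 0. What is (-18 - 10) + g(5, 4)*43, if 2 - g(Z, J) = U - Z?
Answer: 273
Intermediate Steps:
g(Z, J) = 2 + Z (g(Z, J) = 2 - (0 - Z) = 2 - (-1)*Z = 2 + Z)
(-18 - 10) + g(5, 4)*43 = (-18 - 10) + (2 + 5)*43 = -28 + 7*43 = -28 + 301 = 273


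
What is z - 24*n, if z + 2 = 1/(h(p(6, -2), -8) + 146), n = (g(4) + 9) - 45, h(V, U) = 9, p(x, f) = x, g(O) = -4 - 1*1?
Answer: 152211/155 ≈ 982.01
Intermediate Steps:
g(O) = -5 (g(O) = -4 - 1 = -5)
n = -41 (n = (-5 + 9) - 45 = 4 - 45 = -41)
z = -309/155 (z = -2 + 1/(9 + 146) = -2 + 1/155 = -309/155 ≈ -1.9935)
z - 24*n = -309/155 - 24*(-41) = -309/155 + 984 = 152211/155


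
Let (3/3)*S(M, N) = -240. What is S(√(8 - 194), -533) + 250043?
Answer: 249803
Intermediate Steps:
S(M, N) = -240
S(√(8 - 194), -533) + 250043 = -240 + 250043 = 249803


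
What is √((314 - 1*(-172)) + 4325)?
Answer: √4811 ≈ 69.361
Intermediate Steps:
√((314 - 1*(-172)) + 4325) = √((314 + 172) + 4325) = √(486 + 4325) = √4811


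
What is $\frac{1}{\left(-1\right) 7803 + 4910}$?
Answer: $- \frac{1}{2893} \approx -0.00034566$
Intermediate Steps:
$\frac{1}{\left(-1\right) 7803 + 4910} = \frac{1}{-7803 + 4910} = \frac{1}{-2893} = - \frac{1}{2893}$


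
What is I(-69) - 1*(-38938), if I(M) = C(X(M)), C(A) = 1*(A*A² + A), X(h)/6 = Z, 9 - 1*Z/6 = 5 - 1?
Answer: 5871118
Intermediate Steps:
Z = 30 (Z = 54 - 6*(5 - 1) = 54 - 6*4 = 54 - 24 = 30)
X(h) = 180 (X(h) = 6*30 = 180)
C(A) = A + A³ (C(A) = 1*(A³ + A) = 1*(A + A³) = A + A³)
I(M) = 5832180 (I(M) = 180 + 180³ = 180 + 5832000 = 5832180)
I(-69) - 1*(-38938) = 5832180 - 1*(-38938) = 5832180 + 38938 = 5871118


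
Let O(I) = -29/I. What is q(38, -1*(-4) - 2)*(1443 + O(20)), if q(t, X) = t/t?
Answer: 28831/20 ≈ 1441.6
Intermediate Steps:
q(t, X) = 1
q(38, -1*(-4) - 2)*(1443 + O(20)) = 1*(1443 - 29/20) = 1*(28831/20) = 28831/20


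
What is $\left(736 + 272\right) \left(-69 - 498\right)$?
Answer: $-571536$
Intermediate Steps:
$\left(736 + 272\right) \left(-69 - 498\right) = 1008 \left(-567\right) = -571536$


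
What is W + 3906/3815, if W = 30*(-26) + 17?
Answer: -415277/545 ≈ -761.98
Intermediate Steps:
W = -763 (W = -780 + 17 = -763)
W + 3906/3815 = -763 + 3906/3815 = -763 + 3906*(1/3815) = -763 + 558/545 = -415277/545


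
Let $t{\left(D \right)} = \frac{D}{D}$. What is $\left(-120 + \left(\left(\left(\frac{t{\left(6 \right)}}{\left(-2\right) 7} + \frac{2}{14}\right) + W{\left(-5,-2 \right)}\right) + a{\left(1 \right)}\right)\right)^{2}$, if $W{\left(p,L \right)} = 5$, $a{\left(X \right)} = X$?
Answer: $\frac{2544025}{196} \approx 12980.0$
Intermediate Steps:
$t{\left(D \right)} = 1$
$\left(-120 + \left(\left(\left(\frac{t{\left(6 \right)}}{\left(-2\right) 7} + \frac{2}{14}\right) + W{\left(-5,-2 \right)}\right) + a{\left(1 \right)}\right)\right)^{2} = \left(-120 + \left(\left(\left(1 \frac{1}{\left(-2\right) 7} + \frac{2}{14}\right) + 5\right) + 1\right)\right)^{2} = \left(-120 + \left(\left(\left(1 \frac{1}{-14} + 2 \cdot \frac{1}{14}\right) + 5\right) + 1\right)\right)^{2} = \left(-120 + \left(\left(\left(1 \left(- \frac{1}{14}\right) + \frac{1}{7}\right) + 5\right) + 1\right)\right)^{2} = \left(-120 + \left(\left(\left(- \frac{1}{14} + \frac{1}{7}\right) + 5\right) + 1\right)\right)^{2} = \left(-120 + \left(\left(\frac{1}{14} + 5\right) + 1\right)\right)^{2} = \left(-120 + \left(\frac{71}{14} + 1\right)\right)^{2} = \left(-120 + \frac{85}{14}\right)^{2} = \left(- \frac{1595}{14}\right)^{2} = \frac{2544025}{196}$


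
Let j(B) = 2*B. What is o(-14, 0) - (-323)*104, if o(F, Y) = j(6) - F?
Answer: 33618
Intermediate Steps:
o(F, Y) = 12 - F (o(F, Y) = 2*6 - F = 12 - F)
o(-14, 0) - (-323)*104 = (12 - 1*(-14)) - (-323)*104 = (12 + 14) - 323*(-104) = 26 + 33592 = 33618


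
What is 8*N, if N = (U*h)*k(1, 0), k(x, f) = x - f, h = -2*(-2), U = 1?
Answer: 32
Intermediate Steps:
h = 4
N = 4 (N = (1*4)*(1 - 1*0) = 4*(1 + 0) = 4*1 = 4)
8*N = 8*4 = 32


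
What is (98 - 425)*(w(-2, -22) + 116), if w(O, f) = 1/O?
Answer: -75537/2 ≈ -37769.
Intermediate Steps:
(98 - 425)*(w(-2, -22) + 116) = (98 - 425)*(1/(-2) + 116) = -327*(-½ + 116) = -327*231/2 = -75537/2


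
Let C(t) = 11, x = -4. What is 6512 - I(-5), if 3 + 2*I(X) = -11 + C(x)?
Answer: 13027/2 ≈ 6513.5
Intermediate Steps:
I(X) = -3/2 (I(X) = -3/2 + (-11 + 11)/2 = -3/2 + (1/2)*0 = -3/2 + 0 = -3/2)
6512 - I(-5) = 6512 - 1*(-3/2) = 6512 + 3/2 = 13027/2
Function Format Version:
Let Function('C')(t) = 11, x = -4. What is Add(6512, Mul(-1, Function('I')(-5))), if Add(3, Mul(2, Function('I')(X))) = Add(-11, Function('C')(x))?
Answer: Rational(13027, 2) ≈ 6513.5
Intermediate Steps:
Function('I')(X) = Rational(-3, 2) (Function('I')(X) = Add(Rational(-3, 2), Mul(Rational(1, 2), Add(-11, 11))) = Add(Rational(-3, 2), Mul(Rational(1, 2), 0)) = Add(Rational(-3, 2), 0) = Rational(-3, 2))
Add(6512, Mul(-1, Function('I')(-5))) = Add(6512, Mul(-1, Rational(-3, 2))) = Add(6512, Rational(3, 2)) = Rational(13027, 2)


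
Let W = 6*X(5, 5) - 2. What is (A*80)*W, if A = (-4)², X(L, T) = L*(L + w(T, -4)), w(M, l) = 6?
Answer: 419840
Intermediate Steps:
X(L, T) = L*(6 + L) (X(L, T) = L*(L + 6) = L*(6 + L))
A = 16
W = 328 (W = 6*(5*(6 + 5)) - 2 = 6*(5*11) - 2 = 6*55 - 2 = 330 - 2 = 328)
(A*80)*W = (16*80)*328 = 1280*328 = 419840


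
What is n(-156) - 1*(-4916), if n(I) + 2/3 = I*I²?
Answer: -11374502/3 ≈ -3.7915e+6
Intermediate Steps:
n(I) = -⅔ + I³ (n(I) = -⅔ + I*I² = -⅔ + I³)
n(-156) - 1*(-4916) = (-⅔ + (-156)³) - 1*(-4916) = (-⅔ - 3796416) + 4916 = -11389250/3 + 4916 = -11374502/3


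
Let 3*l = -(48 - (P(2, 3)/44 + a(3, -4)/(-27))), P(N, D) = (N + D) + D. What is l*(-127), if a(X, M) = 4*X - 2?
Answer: 1817624/891 ≈ 2040.0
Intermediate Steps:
P(N, D) = N + 2*D (P(N, D) = (D + N) + D = N + 2*D)
a(X, M) = -2 + 4*X
l = -14312/891 (l = (-(48 - ((2 + 2*3)/44 + (-2 + 4*3)/(-27))))/3 = (-(48 - ((2 + 6)*(1/44) + (-2 + 12)*(-1/27))))/3 = (-(48 - (8*(1/44) + 10*(-1/27))))/3 = (-(48 - (2/11 - 10/27)))/3 = (-(48 - 1*(-56/297)))/3 = (-(48 + 56/297))/3 = (-1*14312/297)/3 = (⅓)*(-14312/297) = -14312/891 ≈ -16.063)
l*(-127) = -14312/891*(-127) = 1817624/891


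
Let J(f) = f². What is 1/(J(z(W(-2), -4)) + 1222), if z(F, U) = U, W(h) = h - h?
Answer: 1/1238 ≈ 0.00080775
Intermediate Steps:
W(h) = 0
1/(J(z(W(-2), -4)) + 1222) = 1/((-4)² + 1222) = 1/(16 + 1222) = 1/1238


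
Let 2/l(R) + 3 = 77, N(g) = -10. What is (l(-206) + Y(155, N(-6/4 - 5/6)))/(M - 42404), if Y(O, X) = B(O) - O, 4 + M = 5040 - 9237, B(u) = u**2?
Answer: -294397/574795 ≈ -0.51218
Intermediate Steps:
l(R) = 1/37 (l(R) = 2/(-3 + 77) = 2/74 = 2*(1/74) = 1/37)
M = -4201 (M = -4 + (5040 - 9237) = -4 - 4197 = -4201)
Y(O, X) = O**2 - O
(l(-206) + Y(155, N(-6/4 - 5/6)))/(M - 42404) = (1/37 + 155*(-1 + 155))/(-4201 - 42404) = (1/37 + 155*154)/(-46605) = (1/37 + 23870)*(-1/46605) = (883191/37)*(-1/46605) = -294397/574795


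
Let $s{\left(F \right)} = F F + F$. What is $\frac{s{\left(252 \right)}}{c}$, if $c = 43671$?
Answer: $\frac{21252}{14557} \approx 1.4599$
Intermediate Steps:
$s{\left(F \right)} = F + F^{2}$ ($s{\left(F \right)} = F^{2} + F = F + F^{2}$)
$\frac{s{\left(252 \right)}}{c} = \frac{252 \left(1 + 252\right)}{43671} = 252 \cdot 253 \cdot \frac{1}{43671} = 63756 \cdot \frac{1}{43671} = \frac{21252}{14557}$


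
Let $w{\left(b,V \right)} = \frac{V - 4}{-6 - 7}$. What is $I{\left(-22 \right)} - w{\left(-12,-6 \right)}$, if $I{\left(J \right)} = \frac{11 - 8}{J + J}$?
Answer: $- \frac{479}{572} \approx -0.83741$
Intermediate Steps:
$I{\left(J \right)} = \frac{3}{2 J}$
$w{\left(b,V \right)} = \frac{4}{13} - \frac{V}{13}$ ($w{\left(b,V \right)} = \frac{-4 + V}{-13} = \left(-4 + V\right) \left(- \frac{1}{13}\right) = \frac{4}{13} - \frac{V}{13}$)
$I{\left(-22 \right)} - w{\left(-12,-6 \right)} = \frac{3}{2 \left(-22\right)} - \left(\frac{4}{13} - - \frac{6}{13}\right) = \frac{3}{2} \left(- \frac{1}{22}\right) - \left(\frac{4}{13} + \frac{6}{13}\right) = - \frac{3}{44} - \frac{10}{13} = - \frac{479}{572}$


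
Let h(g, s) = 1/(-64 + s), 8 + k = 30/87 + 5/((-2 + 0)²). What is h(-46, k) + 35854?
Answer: 292819502/8167 ≈ 35854.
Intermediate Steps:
k = -743/116 (k = -8 + (30/87 + 5/((-2 + 0)²)) = -8 + (30*(1/87) + 5/((-2)²)) = -8 + (10/29 + 5/4) = -8 + 185/116 = -743/116 ≈ -6.4052)
h(-46, k) + 35854 = 1/(-64 - 743/116) + 35854 = 1/(-8167/116) + 35854 = -116/8167 + 35854 = 292819502/8167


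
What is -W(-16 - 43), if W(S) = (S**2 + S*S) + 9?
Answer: -6971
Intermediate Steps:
W(S) = 9 + 2*S**2 (W(S) = (S**2 + S**2) + 9 = 2*S**2 + 9 = 9 + 2*S**2)
-W(-16 - 43) = -(9 + 2*(-16 - 43)**2) = -(9 + 2*(-59)**2) = -(9 + 2*3481) = -(9 + 6962) = -1*6971 = -6971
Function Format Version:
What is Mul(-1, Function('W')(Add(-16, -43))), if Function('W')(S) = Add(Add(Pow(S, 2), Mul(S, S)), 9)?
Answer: -6971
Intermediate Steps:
Function('W')(S) = Add(9, Mul(2, Pow(S, 2))) (Function('W')(S) = Add(Add(Pow(S, 2), Pow(S, 2)), 9) = Add(Mul(2, Pow(S, 2)), 9) = Add(9, Mul(2, Pow(S, 2))))
Mul(-1, Function('W')(Add(-16, -43))) = Mul(-1, Add(9, Mul(2, Pow(Add(-16, -43), 2)))) = Mul(-1, Add(9, Mul(2, Pow(-59, 2)))) = Mul(-1, Add(9, Mul(2, 3481))) = Mul(-1, Add(9, 6962)) = Mul(-1, 6971) = -6971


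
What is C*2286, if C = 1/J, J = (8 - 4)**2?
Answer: 1143/8 ≈ 142.88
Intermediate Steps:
J = 16 (J = 4**2 = 16)
C = 1/16 ≈ 0.062500
C*2286 = (1/16)*2286 = 1143/8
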